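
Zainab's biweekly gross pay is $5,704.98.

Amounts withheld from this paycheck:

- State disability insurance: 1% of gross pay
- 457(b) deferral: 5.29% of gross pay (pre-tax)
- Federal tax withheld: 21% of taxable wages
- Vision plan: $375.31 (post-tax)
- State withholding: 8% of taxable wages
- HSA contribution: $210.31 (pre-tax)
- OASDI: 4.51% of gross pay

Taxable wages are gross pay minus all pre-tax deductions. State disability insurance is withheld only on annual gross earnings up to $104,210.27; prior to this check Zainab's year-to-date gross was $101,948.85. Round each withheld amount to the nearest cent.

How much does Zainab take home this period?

$3,031.74

HSA contribution: $210.31
457(b) deferral: $5,704.98 × 0.0529 = $301.79
Pre-tax total = $210.31 + $301.79 = $512.10
Taxable wages = $5,704.98 − $512.10 = $5,192.88
State withholding: $5,192.88 × 0.08 = $415.43
Federal tax withheld: $5,192.88 × 0.21 = $1,090.50
OASDI: $5,704.98 × 0.0451 = $257.29
State disability insurance: only $104,210.27 − $101,948.85 = $2,261.42 of this check is subject → $2,261.42 × 0.01 = $22.61
Vision plan: $375.31
Total deductions = $210.31 + $301.79 + $415.43 + $1,090.50 + $257.29 + $22.61 + $375.31 = $2,673.24
Net pay = $5,704.98 − $2,673.24 = $3,031.74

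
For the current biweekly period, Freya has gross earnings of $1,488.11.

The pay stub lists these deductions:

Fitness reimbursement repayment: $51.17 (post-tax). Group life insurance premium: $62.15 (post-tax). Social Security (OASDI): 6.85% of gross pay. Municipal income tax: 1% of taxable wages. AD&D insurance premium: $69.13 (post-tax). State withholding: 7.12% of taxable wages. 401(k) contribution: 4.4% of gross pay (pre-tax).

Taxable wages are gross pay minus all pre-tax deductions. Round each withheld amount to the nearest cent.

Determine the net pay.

401(k) contribution: $1,488.11 × 0.044 = $65.48
Taxable wages = $1,488.11 − $65.48 = $1,422.63
Municipal income tax: $1,422.63 × 0.01 = $14.23
State withholding: $1,422.63 × 0.0712 = $101.29
Social Security (OASDI): $1,488.11 × 0.0685 = $101.94
AD&D insurance premium: $69.13
Group life insurance premium: $62.15
Fitness reimbursement repayment: $51.17
Total deductions = $65.48 + $14.23 + $101.29 + $101.94 + $69.13 + $62.15 + $51.17 = $465.39
Net pay = $1,488.11 − $465.39 = $1,022.72

$1,022.72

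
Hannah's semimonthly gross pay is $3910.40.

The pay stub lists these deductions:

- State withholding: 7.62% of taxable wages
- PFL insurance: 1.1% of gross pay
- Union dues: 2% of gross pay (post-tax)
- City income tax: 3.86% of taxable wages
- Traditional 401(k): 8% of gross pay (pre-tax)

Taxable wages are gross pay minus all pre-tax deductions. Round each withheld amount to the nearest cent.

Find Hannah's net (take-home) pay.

$3063.35

Traditional 401(k): $3910.40 × 0.08 = $312.83
Taxable wages = $3910.40 − $312.83 = $3597.57
City income tax: $3597.57 × 0.0386 = $138.87
State withholding: $3597.57 × 0.0762 = $274.13
PFL insurance: $3910.40 × 0.011 = $43.01
Union dues: $3910.40 × 0.02 = $78.21
Total deductions = $312.83 + $138.87 + $274.13 + $43.01 + $78.21 = $847.05
Net pay = $3910.40 − $847.05 = $3063.35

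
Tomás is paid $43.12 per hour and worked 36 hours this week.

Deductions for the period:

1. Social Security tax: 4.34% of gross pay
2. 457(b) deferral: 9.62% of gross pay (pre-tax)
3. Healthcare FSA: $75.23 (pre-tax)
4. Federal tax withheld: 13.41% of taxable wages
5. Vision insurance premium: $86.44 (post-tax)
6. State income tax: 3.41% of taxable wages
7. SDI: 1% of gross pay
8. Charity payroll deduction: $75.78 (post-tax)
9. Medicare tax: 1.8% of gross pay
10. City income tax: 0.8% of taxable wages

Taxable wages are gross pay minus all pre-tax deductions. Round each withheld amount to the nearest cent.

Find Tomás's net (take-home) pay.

Gross pay: 36 × $43.12 = $1,552.32
Healthcare FSA: $75.23
457(b) deferral: $1,552.32 × 0.0962 = $149.33
Pre-tax total = $75.23 + $149.33 = $224.56
Taxable wages = $1,552.32 − $224.56 = $1,327.76
Federal tax withheld: $1,327.76 × 0.1341 = $178.05
State income tax: $1,327.76 × 0.0341 = $45.28
City income tax: $1,327.76 × 0.008 = $10.62
Medicare tax: $1,552.32 × 0.018 = $27.94
SDI: $1,552.32 × 0.01 = $15.52
Social Security tax: $1,552.32 × 0.0434 = $67.37
Charity payroll deduction: $75.78
Vision insurance premium: $86.44
Total deductions = $75.23 + $149.33 + $178.05 + $45.28 + $10.62 + $27.94 + $15.52 + $67.37 + $75.78 + $86.44 = $731.56
Net pay = $1,552.32 − $731.56 = $820.76

$820.76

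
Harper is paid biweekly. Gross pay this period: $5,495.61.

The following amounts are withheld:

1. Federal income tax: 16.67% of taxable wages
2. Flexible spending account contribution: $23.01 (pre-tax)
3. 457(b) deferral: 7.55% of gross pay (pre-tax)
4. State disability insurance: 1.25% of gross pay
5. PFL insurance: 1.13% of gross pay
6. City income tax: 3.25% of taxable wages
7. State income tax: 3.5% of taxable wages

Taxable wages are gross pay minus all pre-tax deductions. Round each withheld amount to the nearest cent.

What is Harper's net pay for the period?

$3,742.37

457(b) deferral: $5,495.61 × 0.0755 = $414.92
Flexible spending account contribution: $23.01
Pre-tax total = $414.92 + $23.01 = $437.93
Taxable wages = $5,495.61 − $437.93 = $5,057.68
State income tax: $5,057.68 × 0.035 = $177.02
City income tax: $5,057.68 × 0.0325 = $164.37
Federal income tax: $5,057.68 × 0.1667 = $843.12
PFL insurance: $5,495.61 × 0.0113 = $62.10
State disability insurance: $5,495.61 × 0.0125 = $68.70
Total deductions = $414.92 + $23.01 + $177.02 + $164.37 + $843.12 + $62.10 + $68.70 = $1,753.24
Net pay = $5,495.61 − $1,753.24 = $3,742.37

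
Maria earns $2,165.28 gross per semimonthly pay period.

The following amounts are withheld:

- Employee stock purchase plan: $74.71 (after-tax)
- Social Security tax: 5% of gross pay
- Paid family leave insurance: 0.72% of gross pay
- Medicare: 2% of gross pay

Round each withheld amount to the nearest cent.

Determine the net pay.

Paid family leave insurance: $2,165.28 × 0.0072 = $15.59
Medicare: $2,165.28 × 0.02 = $43.31
Social Security tax: $2,165.28 × 0.05 = $108.26
Employee stock purchase plan: $74.71
Total deductions = $15.59 + $43.31 + $108.26 + $74.71 = $241.87
Net pay = $2,165.28 − $241.87 = $1,923.41

$1,923.41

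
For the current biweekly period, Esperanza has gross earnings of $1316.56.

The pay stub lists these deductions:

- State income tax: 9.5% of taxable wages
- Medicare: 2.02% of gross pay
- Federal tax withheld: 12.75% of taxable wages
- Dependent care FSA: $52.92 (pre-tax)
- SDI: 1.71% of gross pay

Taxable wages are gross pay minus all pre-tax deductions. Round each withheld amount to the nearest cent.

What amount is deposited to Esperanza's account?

Dependent care FSA: $52.92
Taxable wages = $1316.56 − $52.92 = $1263.64
Federal tax withheld: $1263.64 × 0.1275 = $161.11
State income tax: $1263.64 × 0.095 = $120.05
SDI: $1316.56 × 0.0171 = $22.51
Medicare: $1316.56 × 0.0202 = $26.59
Total deductions = $52.92 + $161.11 + $120.05 + $22.51 + $26.59 = $383.18
Net pay = $1316.56 − $383.18 = $933.38

$933.38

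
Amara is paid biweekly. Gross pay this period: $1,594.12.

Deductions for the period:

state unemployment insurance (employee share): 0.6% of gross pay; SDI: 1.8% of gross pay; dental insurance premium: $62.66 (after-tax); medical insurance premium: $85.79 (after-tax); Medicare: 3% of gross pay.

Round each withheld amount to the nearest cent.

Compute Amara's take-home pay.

$1,359.60

Medicare: $1,594.12 × 0.03 = $47.82
State unemployment insurance (employee share): $1,594.12 × 0.006 = $9.56
SDI: $1,594.12 × 0.018 = $28.69
Medical insurance premium: $85.79
Dental insurance premium: $62.66
Total deductions = $47.82 + $9.56 + $28.69 + $85.79 + $62.66 = $234.52
Net pay = $1,594.12 − $234.52 = $1,359.60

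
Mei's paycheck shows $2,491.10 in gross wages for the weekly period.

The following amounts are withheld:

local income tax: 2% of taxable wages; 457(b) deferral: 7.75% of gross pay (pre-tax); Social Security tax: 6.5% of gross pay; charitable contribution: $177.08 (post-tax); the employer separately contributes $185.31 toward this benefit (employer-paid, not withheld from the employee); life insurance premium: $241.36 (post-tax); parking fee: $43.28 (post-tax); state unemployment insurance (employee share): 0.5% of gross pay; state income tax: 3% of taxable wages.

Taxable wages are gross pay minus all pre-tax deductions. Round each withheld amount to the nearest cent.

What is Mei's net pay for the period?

457(b) deferral: $2,491.10 × 0.0775 = $193.06
Taxable wages = $2,491.10 − $193.06 = $2,298.04
Local income tax: $2,298.04 × 0.02 = $45.96
State income tax: $2,298.04 × 0.03 = $68.94
State unemployment insurance (employee share): $2,491.10 × 0.005 = $12.46
Social Security tax: $2,491.10 × 0.065 = $161.92
Life insurance premium: $241.36
Parking fee: $43.28
Charitable contribution: $177.08
(Employer's $185.31 toward charitable contribution is not withheld from the employee.)
Total deductions = $193.06 + $45.96 + $68.94 + $12.46 + $161.92 + $241.36 + $43.28 + $177.08 = $944.06
Net pay = $2,491.10 − $944.06 = $1,547.04

$1,547.04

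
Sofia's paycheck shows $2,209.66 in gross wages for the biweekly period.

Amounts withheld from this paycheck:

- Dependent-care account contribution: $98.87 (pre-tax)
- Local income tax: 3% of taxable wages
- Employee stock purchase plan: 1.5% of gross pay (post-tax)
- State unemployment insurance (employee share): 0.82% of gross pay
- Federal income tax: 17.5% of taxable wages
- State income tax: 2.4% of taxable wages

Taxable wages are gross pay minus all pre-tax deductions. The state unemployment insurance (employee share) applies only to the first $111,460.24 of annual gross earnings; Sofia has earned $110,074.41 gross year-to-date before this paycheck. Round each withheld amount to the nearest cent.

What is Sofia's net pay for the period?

Dependent-care account contribution: $98.87
Taxable wages = $2,209.66 − $98.87 = $2,110.79
State income tax: $2,110.79 × 0.024 = $50.66
Federal income tax: $2,110.79 × 0.175 = $369.39
Local income tax: $2,110.79 × 0.03 = $63.32
State unemployment insurance (employee share): only $111,460.24 − $110,074.41 = $1,385.83 of this check is subject → $1,385.83 × 0.0082 = $11.36
Employee stock purchase plan: $2,209.66 × 0.015 = $33.14
Total deductions = $98.87 + $50.66 + $369.39 + $63.32 + $11.36 + $33.14 = $626.74
Net pay = $2,209.66 − $626.74 = $1,582.92

$1,582.92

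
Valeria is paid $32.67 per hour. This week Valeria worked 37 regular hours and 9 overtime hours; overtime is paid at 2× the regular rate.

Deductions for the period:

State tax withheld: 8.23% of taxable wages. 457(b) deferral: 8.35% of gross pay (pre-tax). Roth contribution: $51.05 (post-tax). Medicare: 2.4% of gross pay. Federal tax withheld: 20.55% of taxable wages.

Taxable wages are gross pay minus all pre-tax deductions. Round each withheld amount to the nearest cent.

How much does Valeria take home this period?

$1,078.69

Regular pay: 37 × $32.67 = $1,208.79
Overtime pay: 9 × $32.67 × 2 = $588.06
Gross pay = $1,208.79 + $588.06 = $1,796.85
457(b) deferral: $1,796.85 × 0.0835 = $150.04
Taxable wages = $1,796.85 − $150.04 = $1,646.81
Federal tax withheld: $1,646.81 × 0.2055 = $338.42
State tax withheld: $1,646.81 × 0.0823 = $135.53
Medicare: $1,796.85 × 0.024 = $43.12
Roth contribution: $51.05
Total deductions = $150.04 + $338.42 + $135.53 + $43.12 + $51.05 = $718.16
Net pay = $1,796.85 − $718.16 = $1,078.69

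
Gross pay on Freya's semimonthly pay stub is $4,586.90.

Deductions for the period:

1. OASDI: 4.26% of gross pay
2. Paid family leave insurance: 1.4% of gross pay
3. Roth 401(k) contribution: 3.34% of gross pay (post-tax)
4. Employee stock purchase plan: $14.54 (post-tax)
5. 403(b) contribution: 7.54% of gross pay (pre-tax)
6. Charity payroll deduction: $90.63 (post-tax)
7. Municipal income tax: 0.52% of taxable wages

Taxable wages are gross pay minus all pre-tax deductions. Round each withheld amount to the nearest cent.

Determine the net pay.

403(b) contribution: $4,586.90 × 0.0754 = $345.85
Taxable wages = $4,586.90 − $345.85 = $4,241.05
Municipal income tax: $4,241.05 × 0.0052 = $22.05
OASDI: $4,586.90 × 0.0426 = $195.40
Paid family leave insurance: $4,586.90 × 0.014 = $64.22
Roth 401(k) contribution: $4,586.90 × 0.0334 = $153.20
Charity payroll deduction: $90.63
Employee stock purchase plan: $14.54
Total deductions = $345.85 + $22.05 + $195.40 + $64.22 + $153.20 + $90.63 + $14.54 = $885.89
Net pay = $4,586.90 − $885.89 = $3,701.01

$3,701.01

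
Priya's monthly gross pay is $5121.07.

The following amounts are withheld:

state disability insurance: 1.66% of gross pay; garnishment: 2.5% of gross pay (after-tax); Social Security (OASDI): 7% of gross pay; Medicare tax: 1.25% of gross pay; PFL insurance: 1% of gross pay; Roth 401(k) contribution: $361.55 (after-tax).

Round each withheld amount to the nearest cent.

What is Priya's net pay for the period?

$4072.79

State disability insurance: $5121.07 × 0.0166 = $85.01
Medicare tax: $5121.07 × 0.0125 = $64.01
PFL insurance: $5121.07 × 0.01 = $51.21
Social Security (OASDI): $5121.07 × 0.07 = $358.47
Garnishment: $5121.07 × 0.025 = $128.03
Roth 401(k) contribution: $361.55
Total deductions = $85.01 + $64.01 + $51.21 + $358.47 + $128.03 + $361.55 = $1048.28
Net pay = $5121.07 − $1048.28 = $4072.79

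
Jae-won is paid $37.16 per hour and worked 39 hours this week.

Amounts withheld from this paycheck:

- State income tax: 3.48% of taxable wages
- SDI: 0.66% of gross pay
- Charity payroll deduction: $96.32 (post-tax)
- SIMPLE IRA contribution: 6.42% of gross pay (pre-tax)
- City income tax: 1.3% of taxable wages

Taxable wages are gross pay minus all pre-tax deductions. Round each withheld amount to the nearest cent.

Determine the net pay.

Gross pay: 39 × $37.16 = $1,449.24
SIMPLE IRA contribution: $1,449.24 × 0.0642 = $93.04
Taxable wages = $1,449.24 − $93.04 = $1,356.20
City income tax: $1,356.20 × 0.013 = $17.63
State income tax: $1,356.20 × 0.0348 = $47.20
SDI: $1,449.24 × 0.0066 = $9.56
Charity payroll deduction: $96.32
Total deductions = $93.04 + $17.63 + $47.20 + $9.56 + $96.32 = $263.75
Net pay = $1,449.24 − $263.75 = $1,185.49

$1,185.49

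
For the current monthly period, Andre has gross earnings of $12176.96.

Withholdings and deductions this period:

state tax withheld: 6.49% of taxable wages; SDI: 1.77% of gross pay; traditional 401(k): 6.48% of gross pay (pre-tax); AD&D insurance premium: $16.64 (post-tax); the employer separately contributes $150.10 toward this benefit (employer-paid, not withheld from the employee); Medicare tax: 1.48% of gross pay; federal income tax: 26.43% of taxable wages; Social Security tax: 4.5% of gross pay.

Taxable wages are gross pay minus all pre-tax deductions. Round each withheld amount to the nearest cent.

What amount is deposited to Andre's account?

Traditional 401(k): $12176.96 × 0.0648 = $789.07
Taxable wages = $12176.96 − $789.07 = $11387.89
State tax withheld: $11387.89 × 0.0649 = $739.07
Federal income tax: $11387.89 × 0.2643 = $3009.82
SDI: $12176.96 × 0.0177 = $215.53
Social Security tax: $12176.96 × 0.045 = $547.96
Medicare tax: $12176.96 × 0.0148 = $180.22
AD&D insurance premium: $16.64
(Employer's $150.10 toward AD&D insurance premium is not withheld from the employee.)
Total deductions = $789.07 + $739.07 + $3009.82 + $215.53 + $547.96 + $180.22 + $16.64 = $5498.31
Net pay = $12176.96 − $5498.31 = $6678.65

$6678.65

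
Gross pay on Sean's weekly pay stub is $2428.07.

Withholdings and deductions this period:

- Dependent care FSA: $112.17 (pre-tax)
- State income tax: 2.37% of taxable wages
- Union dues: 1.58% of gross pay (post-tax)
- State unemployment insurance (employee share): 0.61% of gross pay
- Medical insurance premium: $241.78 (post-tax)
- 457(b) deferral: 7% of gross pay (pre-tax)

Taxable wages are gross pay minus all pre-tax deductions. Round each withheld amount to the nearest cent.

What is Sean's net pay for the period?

Dependent care FSA: $112.17
457(b) deferral: $2428.07 × 0.07 = $169.96
Pre-tax total = $112.17 + $169.96 = $282.13
Taxable wages = $2428.07 − $282.13 = $2145.94
State income tax: $2145.94 × 0.0237 = $50.86
State unemployment insurance (employee share): $2428.07 × 0.0061 = $14.81
Medical insurance premium: $241.78
Union dues: $2428.07 × 0.0158 = $38.36
Total deductions = $112.17 + $169.96 + $50.86 + $14.81 + $241.78 + $38.36 = $627.94
Net pay = $2428.07 − $627.94 = $1800.13

$1800.13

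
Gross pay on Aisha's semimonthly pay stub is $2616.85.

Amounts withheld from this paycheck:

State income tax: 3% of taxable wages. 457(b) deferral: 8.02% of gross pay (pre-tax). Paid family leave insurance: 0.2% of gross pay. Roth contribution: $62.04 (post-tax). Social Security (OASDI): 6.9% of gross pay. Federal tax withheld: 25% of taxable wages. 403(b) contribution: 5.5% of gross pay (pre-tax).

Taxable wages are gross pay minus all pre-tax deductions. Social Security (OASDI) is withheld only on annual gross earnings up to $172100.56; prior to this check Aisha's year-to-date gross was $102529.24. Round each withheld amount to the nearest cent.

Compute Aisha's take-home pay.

403(b) contribution: $2616.85 × 0.055 = $143.93
457(b) deferral: $2616.85 × 0.0802 = $209.87
Pre-tax total = $143.93 + $209.87 = $353.80
Taxable wages = $2616.85 − $353.80 = $2263.05
State income tax: $2263.05 × 0.03 = $67.89
Federal tax withheld: $2263.05 × 0.25 = $565.76
Social Security (OASDI): cap not yet reached, full $2616.85 is subject → $2616.85 × 0.069 = $180.56
Paid family leave insurance: $2616.85 × 0.002 = $5.23
Roth contribution: $62.04
Total deductions = $143.93 + $209.87 + $67.89 + $565.76 + $180.56 + $5.23 + $62.04 = $1235.28
Net pay = $2616.85 − $1235.28 = $1381.57

$1381.57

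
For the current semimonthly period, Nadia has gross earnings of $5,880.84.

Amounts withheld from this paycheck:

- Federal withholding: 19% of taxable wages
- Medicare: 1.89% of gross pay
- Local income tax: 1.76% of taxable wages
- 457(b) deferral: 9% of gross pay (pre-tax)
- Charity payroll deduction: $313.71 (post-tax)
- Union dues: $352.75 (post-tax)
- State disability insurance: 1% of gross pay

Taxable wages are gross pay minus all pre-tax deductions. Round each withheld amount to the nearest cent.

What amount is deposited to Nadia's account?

457(b) deferral: $5,880.84 × 0.09 = $529.28
Taxable wages = $5,880.84 − $529.28 = $5,351.56
Local income tax: $5,351.56 × 0.0176 = $94.19
Federal withholding: $5,351.56 × 0.19 = $1,016.80
State disability insurance: $5,880.84 × 0.01 = $58.81
Medicare: $5,880.84 × 0.0189 = $111.15
Union dues: $352.75
Charity payroll deduction: $313.71
Total deductions = $529.28 + $94.19 + $1,016.80 + $58.81 + $111.15 + $352.75 + $313.71 = $2,476.69
Net pay = $5,880.84 − $2,476.69 = $3,404.15

$3,404.15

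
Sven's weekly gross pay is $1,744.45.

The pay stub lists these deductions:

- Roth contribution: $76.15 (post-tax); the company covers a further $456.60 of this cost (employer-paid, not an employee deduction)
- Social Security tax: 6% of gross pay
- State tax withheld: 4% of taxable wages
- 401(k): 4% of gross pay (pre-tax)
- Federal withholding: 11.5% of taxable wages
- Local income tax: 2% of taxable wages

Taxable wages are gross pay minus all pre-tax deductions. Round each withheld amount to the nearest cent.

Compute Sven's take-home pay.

$1,200.78

401(k): $1,744.45 × 0.04 = $69.78
Taxable wages = $1,744.45 − $69.78 = $1,674.67
Federal withholding: $1,674.67 × 0.115 = $192.59
Local income tax: $1,674.67 × 0.02 = $33.49
State tax withheld: $1,674.67 × 0.04 = $66.99
Social Security tax: $1,744.45 × 0.06 = $104.67
Roth contribution: $76.15
(Employer's $456.60 toward Roth contribution is not withheld from the employee.)
Total deductions = $69.78 + $192.59 + $33.49 + $66.99 + $104.67 + $76.15 = $543.67
Net pay = $1,744.45 − $543.67 = $1,200.78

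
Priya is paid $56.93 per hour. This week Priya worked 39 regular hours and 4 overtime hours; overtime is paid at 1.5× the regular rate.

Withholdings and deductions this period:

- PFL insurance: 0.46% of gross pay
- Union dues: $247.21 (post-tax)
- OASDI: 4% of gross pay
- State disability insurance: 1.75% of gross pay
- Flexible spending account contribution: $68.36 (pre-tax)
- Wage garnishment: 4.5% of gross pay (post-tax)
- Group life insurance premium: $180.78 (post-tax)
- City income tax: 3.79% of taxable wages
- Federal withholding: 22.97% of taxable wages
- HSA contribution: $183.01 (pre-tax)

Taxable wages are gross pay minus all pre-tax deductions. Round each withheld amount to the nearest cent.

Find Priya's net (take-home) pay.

$989.84

Regular pay: 39 × $56.93 = $2,220.27
Overtime pay: 4 × $56.93 × 1.5 = $341.58
Gross pay = $2,220.27 + $341.58 = $2,561.85
HSA contribution: $183.01
Flexible spending account contribution: $68.36
Pre-tax total = $183.01 + $68.36 = $251.37
Taxable wages = $2,561.85 − $251.37 = $2,310.48
City income tax: $2,310.48 × 0.0379 = $87.57
Federal withholding: $2,310.48 × 0.2297 = $530.72
State disability insurance: $2,561.85 × 0.0175 = $44.83
OASDI: $2,561.85 × 0.04 = $102.47
PFL insurance: $2,561.85 × 0.0046 = $11.78
Wage garnishment: $2,561.85 × 0.045 = $115.28
Group life insurance premium: $180.78
Union dues: $247.21
Total deductions = $183.01 + $68.36 + $87.57 + $530.72 + $44.83 + $102.47 + $11.78 + $115.28 + $180.78 + $247.21 = $1,572.01
Net pay = $2,561.85 − $1,572.01 = $989.84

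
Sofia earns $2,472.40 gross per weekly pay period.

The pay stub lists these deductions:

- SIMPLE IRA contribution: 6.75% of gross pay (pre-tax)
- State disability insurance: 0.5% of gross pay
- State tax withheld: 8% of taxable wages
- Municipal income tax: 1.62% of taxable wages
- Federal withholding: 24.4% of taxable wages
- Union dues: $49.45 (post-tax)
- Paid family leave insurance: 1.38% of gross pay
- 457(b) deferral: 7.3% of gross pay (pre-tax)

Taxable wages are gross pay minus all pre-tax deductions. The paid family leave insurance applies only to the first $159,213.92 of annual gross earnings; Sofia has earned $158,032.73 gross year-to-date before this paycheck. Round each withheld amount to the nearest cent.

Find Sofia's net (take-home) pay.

$1,323.98

457(b) deferral: $2,472.40 × 0.073 = $180.49
SIMPLE IRA contribution: $2,472.40 × 0.0675 = $166.89
Pre-tax total = $180.49 + $166.89 = $347.38
Taxable wages = $2,472.40 − $347.38 = $2,125.02
Municipal income tax: $2,125.02 × 0.0162 = $34.43
State tax withheld: $2,125.02 × 0.08 = $170.00
Federal withholding: $2,125.02 × 0.244 = $518.50
Paid family leave insurance: only $159,213.92 − $158,032.73 = $1,181.19 of this check is subject → $1,181.19 × 0.0138 = $16.30
State disability insurance: $2,472.40 × 0.005 = $12.36
Union dues: $49.45
Total deductions = $180.49 + $166.89 + $34.43 + $170.00 + $518.50 + $16.30 + $12.36 + $49.45 = $1,148.42
Net pay = $2,472.40 − $1,148.42 = $1,323.98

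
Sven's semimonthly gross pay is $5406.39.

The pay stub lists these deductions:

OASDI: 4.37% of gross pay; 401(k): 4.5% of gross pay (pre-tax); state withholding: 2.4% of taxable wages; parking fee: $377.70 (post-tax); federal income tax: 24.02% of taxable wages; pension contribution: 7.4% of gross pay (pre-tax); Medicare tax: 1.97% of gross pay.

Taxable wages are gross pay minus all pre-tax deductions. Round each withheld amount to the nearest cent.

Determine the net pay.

$2784.17

401(k): $5406.39 × 0.045 = $243.29
Pension contribution: $5406.39 × 0.074 = $400.07
Pre-tax total = $243.29 + $400.07 = $643.36
Taxable wages = $5406.39 − $643.36 = $4763.03
State withholding: $4763.03 × 0.024 = $114.31
Federal income tax: $4763.03 × 0.2402 = $1144.08
OASDI: $5406.39 × 0.0437 = $236.26
Medicare tax: $5406.39 × 0.0197 = $106.51
Parking fee: $377.70
Total deductions = $243.29 + $400.07 + $114.31 + $1144.08 + $236.26 + $106.51 + $377.70 = $2622.22
Net pay = $5406.39 − $2622.22 = $2784.17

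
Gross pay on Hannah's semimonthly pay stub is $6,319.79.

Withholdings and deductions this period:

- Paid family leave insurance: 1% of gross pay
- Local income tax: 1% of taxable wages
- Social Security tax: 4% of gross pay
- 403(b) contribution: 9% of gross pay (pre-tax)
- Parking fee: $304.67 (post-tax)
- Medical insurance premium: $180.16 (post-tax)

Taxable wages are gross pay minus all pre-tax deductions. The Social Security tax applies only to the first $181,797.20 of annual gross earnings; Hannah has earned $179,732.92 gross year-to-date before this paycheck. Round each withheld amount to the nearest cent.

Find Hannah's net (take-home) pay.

403(b) contribution: $6,319.79 × 0.09 = $568.78
Taxable wages = $6,319.79 − $568.78 = $5,751.01
Local income tax: $5,751.01 × 0.01 = $57.51
Paid family leave insurance: $6,319.79 × 0.01 = $63.20
Social Security tax: only $181,797.20 − $179,732.92 = $2,064.28 of this check is subject → $2,064.28 × 0.04 = $82.57
Medical insurance premium: $180.16
Parking fee: $304.67
Total deductions = $568.78 + $57.51 + $63.20 + $82.57 + $180.16 + $304.67 = $1,256.89
Net pay = $6,319.79 − $1,256.89 = $5,062.90

$5,062.90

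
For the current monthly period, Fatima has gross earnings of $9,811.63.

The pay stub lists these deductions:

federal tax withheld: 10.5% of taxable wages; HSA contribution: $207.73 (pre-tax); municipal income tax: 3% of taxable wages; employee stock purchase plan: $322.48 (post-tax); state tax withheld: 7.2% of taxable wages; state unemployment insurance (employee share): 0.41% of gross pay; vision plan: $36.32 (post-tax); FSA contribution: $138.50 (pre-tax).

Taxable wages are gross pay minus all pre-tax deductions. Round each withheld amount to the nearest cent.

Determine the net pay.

FSA contribution: $138.50
HSA contribution: $207.73
Pre-tax total = $138.50 + $207.73 = $346.23
Taxable wages = $9,811.63 − $346.23 = $9,465.40
State tax withheld: $9,465.40 × 0.072 = $681.51
Municipal income tax: $9,465.40 × 0.03 = $283.96
Federal tax withheld: $9,465.40 × 0.105 = $993.87
State unemployment insurance (employee share): $9,811.63 × 0.0041 = $40.23
Employee stock purchase plan: $322.48
Vision plan: $36.32
Total deductions = $138.50 + $207.73 + $681.51 + $283.96 + $993.87 + $40.23 + $322.48 + $36.32 = $2,704.60
Net pay = $9,811.63 − $2,704.60 = $7,107.03

$7,107.03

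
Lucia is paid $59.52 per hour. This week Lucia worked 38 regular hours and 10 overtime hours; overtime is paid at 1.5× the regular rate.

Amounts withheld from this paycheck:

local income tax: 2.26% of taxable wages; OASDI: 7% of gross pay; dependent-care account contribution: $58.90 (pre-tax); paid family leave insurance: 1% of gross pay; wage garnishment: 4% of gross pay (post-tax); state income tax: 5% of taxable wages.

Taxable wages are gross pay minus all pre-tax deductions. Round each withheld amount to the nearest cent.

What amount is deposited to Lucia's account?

$2,492.37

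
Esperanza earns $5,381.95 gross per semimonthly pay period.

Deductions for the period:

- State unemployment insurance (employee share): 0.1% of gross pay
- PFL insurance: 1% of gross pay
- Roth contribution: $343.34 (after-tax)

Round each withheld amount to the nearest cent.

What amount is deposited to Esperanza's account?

$4,979.41

State unemployment insurance (employee share): $5,381.95 × 0.001 = $5.38
PFL insurance: $5,381.95 × 0.01 = $53.82
Roth contribution: $343.34
Total deductions = $5.38 + $53.82 + $343.34 = $402.54
Net pay = $5,381.95 − $402.54 = $4,979.41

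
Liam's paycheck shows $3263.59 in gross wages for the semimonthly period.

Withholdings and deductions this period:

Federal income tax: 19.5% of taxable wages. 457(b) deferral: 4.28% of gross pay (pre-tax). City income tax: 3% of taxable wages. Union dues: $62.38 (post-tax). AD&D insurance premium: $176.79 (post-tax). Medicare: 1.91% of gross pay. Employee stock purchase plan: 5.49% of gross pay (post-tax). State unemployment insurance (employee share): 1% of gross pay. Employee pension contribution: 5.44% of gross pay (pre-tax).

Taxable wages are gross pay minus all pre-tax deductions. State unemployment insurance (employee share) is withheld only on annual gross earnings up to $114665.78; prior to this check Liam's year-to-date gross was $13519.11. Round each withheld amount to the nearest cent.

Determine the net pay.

Employee pension contribution: $3263.59 × 0.0544 = $177.54
457(b) deferral: $3263.59 × 0.0428 = $139.68
Pre-tax total = $177.54 + $139.68 = $317.22
Taxable wages = $3263.59 − $317.22 = $2946.37
Federal income tax: $2946.37 × 0.195 = $574.54
City income tax: $2946.37 × 0.03 = $88.39
State unemployment insurance (employee share): cap not yet reached, full $3263.59 is subject → $3263.59 × 0.01 = $32.64
Medicare: $3263.59 × 0.0191 = $62.33
Union dues: $62.38
Employee stock purchase plan: $3263.59 × 0.0549 = $179.17
AD&D insurance premium: $176.79
Total deductions = $177.54 + $139.68 + $574.54 + $88.39 + $32.64 + $62.33 + $62.38 + $179.17 + $176.79 = $1493.46
Net pay = $3263.59 − $1493.46 = $1770.13

$1770.13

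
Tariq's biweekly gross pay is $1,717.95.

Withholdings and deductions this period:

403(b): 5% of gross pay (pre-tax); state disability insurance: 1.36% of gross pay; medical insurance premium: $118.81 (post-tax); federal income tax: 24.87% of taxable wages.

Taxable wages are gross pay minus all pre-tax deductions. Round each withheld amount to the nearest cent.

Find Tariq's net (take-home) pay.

$1,083.99

403(b): $1,717.95 × 0.05 = $85.90
Taxable wages = $1,717.95 − $85.90 = $1,632.05
Federal income tax: $1,632.05 × 0.2487 = $405.89
State disability insurance: $1,717.95 × 0.0136 = $23.36
Medical insurance premium: $118.81
Total deductions = $85.90 + $405.89 + $23.36 + $118.81 = $633.96
Net pay = $1,717.95 − $633.96 = $1,083.99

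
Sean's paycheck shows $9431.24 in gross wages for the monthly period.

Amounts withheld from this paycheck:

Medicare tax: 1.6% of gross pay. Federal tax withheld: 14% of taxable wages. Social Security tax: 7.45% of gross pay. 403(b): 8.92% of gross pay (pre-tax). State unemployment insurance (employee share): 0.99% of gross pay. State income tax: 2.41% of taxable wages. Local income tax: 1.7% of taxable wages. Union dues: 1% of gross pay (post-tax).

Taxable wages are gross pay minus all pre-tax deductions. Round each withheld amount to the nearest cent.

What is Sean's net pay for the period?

403(b): $9431.24 × 0.0892 = $841.27
Taxable wages = $9431.24 − $841.27 = $8589.97
State income tax: $8589.97 × 0.0241 = $207.02
Federal tax withheld: $8589.97 × 0.14 = $1202.60
Local income tax: $8589.97 × 0.017 = $146.03
Medicare tax: $9431.24 × 0.016 = $150.90
Social Security tax: $9431.24 × 0.0745 = $702.63
State unemployment insurance (employee share): $9431.24 × 0.0099 = $93.37
Union dues: $9431.24 × 0.01 = $94.31
Total deductions = $841.27 + $207.02 + $1202.60 + $146.03 + $150.90 + $702.63 + $93.37 + $94.31 = $3438.13
Net pay = $9431.24 − $3438.13 = $5993.11

$5993.11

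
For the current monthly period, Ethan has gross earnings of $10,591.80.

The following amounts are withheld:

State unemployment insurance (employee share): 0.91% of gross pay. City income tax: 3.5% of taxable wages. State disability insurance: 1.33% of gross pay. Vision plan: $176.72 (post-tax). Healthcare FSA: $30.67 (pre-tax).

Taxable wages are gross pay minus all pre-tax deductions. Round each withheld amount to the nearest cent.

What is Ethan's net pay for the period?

Healthcare FSA: $30.67
Taxable wages = $10,591.80 − $30.67 = $10,561.13
City income tax: $10,561.13 × 0.035 = $369.64
State unemployment insurance (employee share): $10,591.80 × 0.0091 = $96.39
State disability insurance: $10,591.80 × 0.0133 = $140.87
Vision plan: $176.72
Total deductions = $30.67 + $369.64 + $96.39 + $140.87 + $176.72 = $814.29
Net pay = $10,591.80 − $814.29 = $9,777.51

$9,777.51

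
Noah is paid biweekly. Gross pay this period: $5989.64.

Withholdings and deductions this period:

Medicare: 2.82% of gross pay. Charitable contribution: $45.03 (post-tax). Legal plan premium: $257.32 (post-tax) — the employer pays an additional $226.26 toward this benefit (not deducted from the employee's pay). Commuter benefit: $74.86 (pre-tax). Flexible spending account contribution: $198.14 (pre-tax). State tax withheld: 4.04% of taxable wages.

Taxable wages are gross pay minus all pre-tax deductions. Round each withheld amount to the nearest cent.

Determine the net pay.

Flexible spending account contribution: $198.14
Commuter benefit: $74.86
Pre-tax total = $198.14 + $74.86 = $273.00
Taxable wages = $5989.64 − $273.00 = $5716.64
State tax withheld: $5716.64 × 0.0404 = $230.95
Medicare: $5989.64 × 0.0282 = $168.91
Charitable contribution: $45.03
Legal plan premium: $257.32
(Employer's $226.26 toward legal plan premium is not withheld from the employee.)
Total deductions = $198.14 + $74.86 + $230.95 + $168.91 + $45.03 + $257.32 = $975.21
Net pay = $5989.64 − $975.21 = $5014.43

$5014.43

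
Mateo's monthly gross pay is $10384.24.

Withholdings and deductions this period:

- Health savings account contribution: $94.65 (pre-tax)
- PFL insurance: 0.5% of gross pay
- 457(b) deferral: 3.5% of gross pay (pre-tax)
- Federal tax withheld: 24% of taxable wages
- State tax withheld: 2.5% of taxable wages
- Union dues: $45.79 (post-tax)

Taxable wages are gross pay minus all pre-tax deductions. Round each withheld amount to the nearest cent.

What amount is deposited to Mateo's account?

$7198.01

Health savings account contribution: $94.65
457(b) deferral: $10384.24 × 0.035 = $363.45
Pre-tax total = $94.65 + $363.45 = $458.10
Taxable wages = $10384.24 − $458.10 = $9926.14
Federal tax withheld: $9926.14 × 0.24 = $2382.27
State tax withheld: $9926.14 × 0.025 = $248.15
PFL insurance: $10384.24 × 0.005 = $51.92
Union dues: $45.79
Total deductions = $94.65 + $363.45 + $2382.27 + $248.15 + $51.92 + $45.79 = $3186.23
Net pay = $10384.24 − $3186.23 = $7198.01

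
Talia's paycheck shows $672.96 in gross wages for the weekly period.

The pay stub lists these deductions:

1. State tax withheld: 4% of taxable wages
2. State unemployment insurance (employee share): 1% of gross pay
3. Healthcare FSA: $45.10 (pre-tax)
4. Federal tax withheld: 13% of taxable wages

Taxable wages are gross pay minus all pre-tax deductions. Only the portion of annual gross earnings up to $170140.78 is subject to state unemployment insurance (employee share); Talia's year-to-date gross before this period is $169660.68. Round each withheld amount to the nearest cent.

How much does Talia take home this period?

Healthcare FSA: $45.10
Taxable wages = $672.96 − $45.10 = $627.86
State tax withheld: $627.86 × 0.04 = $25.11
Federal tax withheld: $627.86 × 0.13 = $81.62
State unemployment insurance (employee share): only $170140.78 − $169660.68 = $480.10 of this check is subject → $480.10 × 0.01 = $4.80
Total deductions = $45.10 + $25.11 + $81.62 + $4.80 = $156.63
Net pay = $672.96 − $156.63 = $516.33

$516.33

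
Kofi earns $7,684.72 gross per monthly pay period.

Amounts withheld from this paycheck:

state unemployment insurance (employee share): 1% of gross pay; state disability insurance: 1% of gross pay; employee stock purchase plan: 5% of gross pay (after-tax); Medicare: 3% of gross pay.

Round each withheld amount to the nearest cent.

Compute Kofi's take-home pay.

$6,916.24

State disability insurance: $7,684.72 × 0.01 = $76.85
Medicare: $7,684.72 × 0.03 = $230.54
State unemployment insurance (employee share): $7,684.72 × 0.01 = $76.85
Employee stock purchase plan: $7,684.72 × 0.05 = $384.24
Total deductions = $76.85 + $230.54 + $76.85 + $384.24 = $768.48
Net pay = $7,684.72 − $768.48 = $6,916.24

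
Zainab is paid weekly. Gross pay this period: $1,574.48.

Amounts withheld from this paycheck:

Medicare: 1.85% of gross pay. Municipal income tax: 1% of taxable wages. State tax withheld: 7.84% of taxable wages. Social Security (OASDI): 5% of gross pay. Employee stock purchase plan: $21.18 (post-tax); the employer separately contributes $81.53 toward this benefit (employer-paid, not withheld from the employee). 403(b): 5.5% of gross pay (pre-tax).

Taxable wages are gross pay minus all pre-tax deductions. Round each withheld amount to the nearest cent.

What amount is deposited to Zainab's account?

$1,227.32

403(b): $1,574.48 × 0.055 = $86.60
Taxable wages = $1,574.48 − $86.60 = $1,487.88
State tax withheld: $1,487.88 × 0.0784 = $116.65
Municipal income tax: $1,487.88 × 0.01 = $14.88
Social Security (OASDI): $1,574.48 × 0.05 = $78.72
Medicare: $1,574.48 × 0.0185 = $29.13
Employee stock purchase plan: $21.18
(Employer's $81.53 toward employee stock purchase plan is not withheld from the employee.)
Total deductions = $86.60 + $116.65 + $14.88 + $78.72 + $29.13 + $21.18 = $347.16
Net pay = $1,574.48 − $347.16 = $1,227.32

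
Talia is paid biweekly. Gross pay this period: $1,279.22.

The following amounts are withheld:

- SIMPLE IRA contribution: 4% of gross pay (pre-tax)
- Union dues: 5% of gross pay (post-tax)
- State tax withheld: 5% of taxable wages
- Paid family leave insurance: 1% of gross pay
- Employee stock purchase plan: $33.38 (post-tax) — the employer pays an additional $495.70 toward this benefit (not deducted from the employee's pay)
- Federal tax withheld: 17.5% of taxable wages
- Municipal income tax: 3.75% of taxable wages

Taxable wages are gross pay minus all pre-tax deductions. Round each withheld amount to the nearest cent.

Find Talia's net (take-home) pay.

SIMPLE IRA contribution: $1,279.22 × 0.04 = $51.17
Taxable wages = $1,279.22 − $51.17 = $1,228.05
Federal tax withheld: $1,228.05 × 0.175 = $214.91
State tax withheld: $1,228.05 × 0.05 = $61.40
Municipal income tax: $1,228.05 × 0.0375 = $46.05
Paid family leave insurance: $1,279.22 × 0.01 = $12.79
Union dues: $1,279.22 × 0.05 = $63.96
Employee stock purchase plan: $33.38
(Employer's $495.70 toward employee stock purchase plan is not withheld from the employee.)
Total deductions = $51.17 + $214.91 + $61.40 + $46.05 + $12.79 + $63.96 + $33.38 = $483.66
Net pay = $1,279.22 − $483.66 = $795.56

$795.56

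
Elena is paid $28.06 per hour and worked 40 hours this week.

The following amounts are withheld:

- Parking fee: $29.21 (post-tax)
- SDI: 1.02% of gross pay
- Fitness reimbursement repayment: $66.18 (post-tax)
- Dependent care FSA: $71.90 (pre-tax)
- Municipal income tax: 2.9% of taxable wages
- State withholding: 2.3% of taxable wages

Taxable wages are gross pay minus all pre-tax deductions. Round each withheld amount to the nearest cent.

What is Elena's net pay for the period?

Gross pay: 40 × $28.06 = $1,122.40
Dependent care FSA: $71.90
Taxable wages = $1,122.40 − $71.90 = $1,050.50
Municipal income tax: $1,050.50 × 0.029 = $30.46
State withholding: $1,050.50 × 0.023 = $24.16
SDI: $1,122.40 × 0.0102 = $11.45
Fitness reimbursement repayment: $66.18
Parking fee: $29.21
Total deductions = $71.90 + $30.46 + $24.16 + $11.45 + $66.18 + $29.21 = $233.36
Net pay = $1,122.40 − $233.36 = $889.04

$889.04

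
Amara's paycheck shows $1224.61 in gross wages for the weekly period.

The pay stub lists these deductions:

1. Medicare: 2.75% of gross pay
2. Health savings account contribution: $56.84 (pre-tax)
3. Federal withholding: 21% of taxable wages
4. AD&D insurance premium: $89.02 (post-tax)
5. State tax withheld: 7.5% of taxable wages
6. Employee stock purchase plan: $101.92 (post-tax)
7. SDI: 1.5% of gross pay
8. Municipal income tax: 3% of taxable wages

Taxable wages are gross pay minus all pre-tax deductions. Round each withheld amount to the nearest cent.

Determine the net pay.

$556.94

Health savings account contribution: $56.84
Taxable wages = $1224.61 − $56.84 = $1167.77
Municipal income tax: $1167.77 × 0.03 = $35.03
Federal withholding: $1167.77 × 0.21 = $245.23
State tax withheld: $1167.77 × 0.075 = $87.58
SDI: $1224.61 × 0.015 = $18.37
Medicare: $1224.61 × 0.0275 = $33.68
Employee stock purchase plan: $101.92
AD&D insurance premium: $89.02
Total deductions = $56.84 + $35.03 + $245.23 + $87.58 + $18.37 + $33.68 + $101.92 + $89.02 = $667.67
Net pay = $1224.61 − $667.67 = $556.94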